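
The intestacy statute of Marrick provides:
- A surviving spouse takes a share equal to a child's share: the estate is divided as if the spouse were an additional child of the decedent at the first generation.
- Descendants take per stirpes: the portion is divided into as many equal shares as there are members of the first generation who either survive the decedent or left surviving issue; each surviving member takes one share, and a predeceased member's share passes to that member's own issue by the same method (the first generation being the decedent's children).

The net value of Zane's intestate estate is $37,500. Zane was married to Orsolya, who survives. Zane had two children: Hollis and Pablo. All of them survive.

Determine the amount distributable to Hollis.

Hollis receives $12,500.

The spouse counts as an additional share at the children's level, so there are 3 primary shares of $12,500. Orsolya takes one such share ($12,500).
The children's combined portion ($25,000) is divided into 2 shares of $12,500: Hollis and Pablo each take $12,500.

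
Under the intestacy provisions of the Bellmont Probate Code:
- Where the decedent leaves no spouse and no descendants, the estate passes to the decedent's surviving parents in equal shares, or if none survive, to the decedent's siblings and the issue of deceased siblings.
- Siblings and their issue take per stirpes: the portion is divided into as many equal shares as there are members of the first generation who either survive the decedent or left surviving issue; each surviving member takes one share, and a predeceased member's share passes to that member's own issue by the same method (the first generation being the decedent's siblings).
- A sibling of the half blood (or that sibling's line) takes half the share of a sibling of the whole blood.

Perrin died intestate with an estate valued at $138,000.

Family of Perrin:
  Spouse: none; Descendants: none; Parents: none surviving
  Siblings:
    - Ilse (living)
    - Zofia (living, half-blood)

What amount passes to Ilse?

Ilse receives $92,000.

The entire $138,000 passes to the siblings and their issue.
Counting each half-blood sibling's line as half a unit, there are 3/2 units in $138,000, so one unit is $92,000. Whole-blood lines (Ilse) take $92,000 each; half-blood lines (Zofia) take $46,000 each.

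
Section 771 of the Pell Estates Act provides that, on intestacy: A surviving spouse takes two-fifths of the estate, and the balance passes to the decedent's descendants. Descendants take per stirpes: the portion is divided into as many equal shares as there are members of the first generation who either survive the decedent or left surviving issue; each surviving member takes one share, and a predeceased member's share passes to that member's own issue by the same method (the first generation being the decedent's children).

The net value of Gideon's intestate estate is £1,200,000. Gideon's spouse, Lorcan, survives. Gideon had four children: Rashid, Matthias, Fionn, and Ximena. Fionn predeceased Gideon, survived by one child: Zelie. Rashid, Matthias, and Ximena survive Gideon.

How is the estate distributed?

Lorcan: £480,000; Rashid: £180,000; Matthias: £180,000; Zelie: £180,000; Ximena: £180,000

Lorcan takes two-fifths of £1,200,000 = £480,000. The remaining £720,000 passes to the descendants.
The descendants' portion (£720,000) is divided into 4 shares of £180,000: Rashid, Matthias, and Ximena each take £180,000; Fionn's £180,000 share passes to Fionn's issue.
Fionn's share (£180,000) passes entirely to Zelie.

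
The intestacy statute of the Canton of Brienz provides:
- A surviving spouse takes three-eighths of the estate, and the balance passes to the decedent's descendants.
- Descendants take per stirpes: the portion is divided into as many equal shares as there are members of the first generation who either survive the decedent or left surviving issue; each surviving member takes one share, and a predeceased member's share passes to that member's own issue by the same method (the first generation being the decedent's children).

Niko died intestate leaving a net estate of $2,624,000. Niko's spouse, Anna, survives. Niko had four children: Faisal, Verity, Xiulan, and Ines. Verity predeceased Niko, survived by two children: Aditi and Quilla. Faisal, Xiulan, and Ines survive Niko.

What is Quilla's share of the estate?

Quilla receives $205,000.

Anna takes three-eighths of $2,624,000 = $984,000. The remaining $1,640,000 passes to the descendants.
The descendants' portion ($1,640,000) is divided into 4 shares of $410,000: Faisal, Xiulan, and Ines each take $410,000; Verity's $410,000 share passes to Verity's issue.
Verity's share ($410,000) is divided into 2 shares of $205,000: Aditi and Quilla each take $205,000.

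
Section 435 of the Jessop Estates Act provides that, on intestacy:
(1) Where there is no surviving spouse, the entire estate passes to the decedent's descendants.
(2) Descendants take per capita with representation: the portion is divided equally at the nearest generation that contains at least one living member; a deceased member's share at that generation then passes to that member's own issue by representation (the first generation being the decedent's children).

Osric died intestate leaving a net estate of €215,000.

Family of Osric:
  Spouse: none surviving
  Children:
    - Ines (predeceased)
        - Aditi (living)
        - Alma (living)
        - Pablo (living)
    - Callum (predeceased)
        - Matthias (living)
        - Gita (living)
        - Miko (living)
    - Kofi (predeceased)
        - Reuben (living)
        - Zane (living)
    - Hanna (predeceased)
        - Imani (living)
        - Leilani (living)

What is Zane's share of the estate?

The entire €215,000 passes to the descendants.
No child survives, so the initial division is made at the grandchildren's generation.
That amount (€215,000) is divided into 10 shares of €21,500: Aditi, Alma, Pablo, Matthias, Gita, Miko, Reuben, Zane, Imani, and Leilani each take €21,500.

Zane receives €21,500.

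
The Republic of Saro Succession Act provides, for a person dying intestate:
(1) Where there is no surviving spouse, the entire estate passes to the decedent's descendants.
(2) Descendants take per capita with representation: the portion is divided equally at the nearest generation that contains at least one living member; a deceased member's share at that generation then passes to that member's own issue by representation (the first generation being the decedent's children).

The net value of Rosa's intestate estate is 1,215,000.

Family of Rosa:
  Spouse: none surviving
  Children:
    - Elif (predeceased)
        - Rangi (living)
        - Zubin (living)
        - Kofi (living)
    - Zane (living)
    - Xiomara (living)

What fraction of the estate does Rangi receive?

Rangi receives 1/9 of the estate.

The entire 1,215,000 passes to the descendants.
That amount (1,215,000) is divided into 3 shares of 405,000: Zane and Xiomara each take 405,000; Elif's 405,000 share passes to Elif's issue.
Elif's share (405,000) is divided into 3 shares of 135,000: Rangi, Zubin, and Kofi each take 135,000.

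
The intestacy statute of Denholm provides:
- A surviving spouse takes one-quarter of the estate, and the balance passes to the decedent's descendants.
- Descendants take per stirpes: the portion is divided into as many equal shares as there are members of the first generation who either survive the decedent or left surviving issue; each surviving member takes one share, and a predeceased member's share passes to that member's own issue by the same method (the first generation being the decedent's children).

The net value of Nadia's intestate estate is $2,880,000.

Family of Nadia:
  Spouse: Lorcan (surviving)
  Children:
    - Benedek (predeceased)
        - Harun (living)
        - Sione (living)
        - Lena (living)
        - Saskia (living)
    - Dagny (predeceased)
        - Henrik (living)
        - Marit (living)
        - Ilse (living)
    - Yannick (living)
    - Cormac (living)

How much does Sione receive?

Lorcan takes one-quarter of $2,880,000 = $720,000. The remaining $2,160,000 passes to the descendants.
The descendants' portion ($2,160,000) is divided into 4 shares of $540,000: Yannick and Cormac each take $540,000; Benedek's $540,000 share passes to Benedek's issue; Dagny's $540,000 share passes to Dagny's issue.
Benedek's share ($540,000) is divided into 4 shares of $135,000: Harun, Sione, Lena, and Saskia each take $135,000.
Dagny's share ($540,000) is divided into 3 shares of $180,000: Henrik, Marit, and Ilse each take $180,000.

Sione receives $135,000.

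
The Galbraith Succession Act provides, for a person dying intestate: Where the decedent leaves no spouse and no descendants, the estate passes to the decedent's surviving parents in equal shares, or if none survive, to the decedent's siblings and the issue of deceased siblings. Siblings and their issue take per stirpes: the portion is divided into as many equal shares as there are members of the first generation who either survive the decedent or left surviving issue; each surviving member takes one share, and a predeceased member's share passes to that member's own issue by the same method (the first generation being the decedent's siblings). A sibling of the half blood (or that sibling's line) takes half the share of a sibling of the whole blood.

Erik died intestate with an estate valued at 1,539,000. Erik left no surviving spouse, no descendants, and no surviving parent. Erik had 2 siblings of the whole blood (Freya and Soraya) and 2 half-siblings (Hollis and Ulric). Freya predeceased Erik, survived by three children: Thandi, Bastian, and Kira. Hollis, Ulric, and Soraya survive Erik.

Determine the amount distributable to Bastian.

The entire 1,539,000 passes to the siblings and their issue.
Counting each half-blood sibling's line as half a unit, there are 3 units in 1,539,000, so one unit is 513,000. Whole-blood lines (Freya and Soraya) take 513,000 each; half-blood lines (Hollis and Ulric) take 256,500 each.
Freya's share (513,000) is divided into 3 shares of 171,000: Thandi, Bastian, and Kira each take 171,000.

Bastian receives 171,000.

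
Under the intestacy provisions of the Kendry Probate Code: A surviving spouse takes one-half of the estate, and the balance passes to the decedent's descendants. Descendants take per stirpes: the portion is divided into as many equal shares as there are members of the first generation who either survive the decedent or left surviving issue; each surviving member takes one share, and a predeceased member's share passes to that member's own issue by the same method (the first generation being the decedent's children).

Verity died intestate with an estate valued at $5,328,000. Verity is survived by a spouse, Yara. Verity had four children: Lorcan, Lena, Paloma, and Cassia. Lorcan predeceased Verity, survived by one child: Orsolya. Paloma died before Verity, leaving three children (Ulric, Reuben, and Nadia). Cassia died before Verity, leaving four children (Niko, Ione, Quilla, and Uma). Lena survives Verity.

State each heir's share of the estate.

Yara: $2,664,000; Orsolya: $666,000; Lena: $666,000; Ulric: $222,000; Reuben: $222,000; Nadia: $222,000; Niko: $166,500; Ione: $166,500; Quilla: $166,500; Uma: $166,500

Yara takes one-half of $5,328,000 = $2,664,000. The remaining $2,664,000 passes to the descendants.
The descendants' portion ($2,664,000) is divided into 4 shares of $666,000: Lena takes $666,000; Lorcan's $666,000 share passes to Lorcan's issue; Paloma's $666,000 share passes to Paloma's issue; Cassia's $666,000 share passes to Cassia's issue.
Lorcan's share ($666,000) passes entirely to Orsolya.
Paloma's share ($666,000) is divided into 3 shares of $222,000: Ulric, Reuben, and Nadia each take $222,000.
Cassia's share ($666,000) is divided into 4 shares of $166,500: Niko, Ione, Quilla, and Uma each take $166,500.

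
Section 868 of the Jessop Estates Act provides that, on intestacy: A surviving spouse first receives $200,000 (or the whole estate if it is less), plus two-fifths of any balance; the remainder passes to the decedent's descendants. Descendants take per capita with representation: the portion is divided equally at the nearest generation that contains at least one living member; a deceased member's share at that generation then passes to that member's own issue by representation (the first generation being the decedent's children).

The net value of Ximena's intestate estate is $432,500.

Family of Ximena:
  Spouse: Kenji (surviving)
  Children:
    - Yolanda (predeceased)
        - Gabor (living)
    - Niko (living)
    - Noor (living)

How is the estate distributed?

Kenji first takes $200,000, leaving a balance of $232,500. Kenji then takes two-fifths of the balance ($93,000), for a total of $293,000. The remaining $139,500 passes to the descendants.
The descendants' portion ($139,500) is divided into 3 shares of $46,500: Niko and Noor each take $46,500; Yolanda's $46,500 share passes to Yolanda's issue.
Yolanda's share ($46,500) passes entirely to Gabor.

Kenji: $293,000; Gabor: $46,500; Niko: $46,500; Noor: $46,500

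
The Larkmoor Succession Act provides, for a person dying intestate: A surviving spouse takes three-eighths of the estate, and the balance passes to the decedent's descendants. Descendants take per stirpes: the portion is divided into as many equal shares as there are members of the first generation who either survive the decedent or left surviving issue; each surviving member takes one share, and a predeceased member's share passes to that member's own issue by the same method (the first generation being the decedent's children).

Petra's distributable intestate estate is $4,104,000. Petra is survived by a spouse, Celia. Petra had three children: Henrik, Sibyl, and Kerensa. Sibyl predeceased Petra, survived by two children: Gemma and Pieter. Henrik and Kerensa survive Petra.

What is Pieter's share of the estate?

Celia takes three-eighths of $4,104,000 = $1,539,000. The remaining $2,565,000 passes to the descendants.
The descendants' portion ($2,565,000) is divided into 3 shares of $855,000: Henrik and Kerensa each take $855,000; Sibyl's $855,000 share passes to Sibyl's issue.
Sibyl's share ($855,000) is divided into 2 shares of $427,500: Gemma and Pieter each take $427,500.

Pieter receives $427,500.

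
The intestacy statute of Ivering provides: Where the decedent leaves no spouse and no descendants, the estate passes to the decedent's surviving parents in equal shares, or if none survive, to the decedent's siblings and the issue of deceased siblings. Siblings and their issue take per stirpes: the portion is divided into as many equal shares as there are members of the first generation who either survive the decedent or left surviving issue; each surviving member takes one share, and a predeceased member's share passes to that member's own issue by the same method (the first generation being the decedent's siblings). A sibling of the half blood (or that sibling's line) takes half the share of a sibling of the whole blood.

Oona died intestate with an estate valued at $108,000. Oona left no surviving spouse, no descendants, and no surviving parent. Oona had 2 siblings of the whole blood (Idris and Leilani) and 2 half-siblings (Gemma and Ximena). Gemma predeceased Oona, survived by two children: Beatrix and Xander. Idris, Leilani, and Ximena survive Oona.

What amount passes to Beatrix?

Beatrix receives $9,000.

The entire $108,000 passes to the siblings and their issue.
Counting each half-blood sibling's line as half a unit, there are 3 units in $108,000, so one unit is $36,000. Whole-blood lines (Idris and Leilani) take $36,000 each; half-blood lines (Gemma and Ximena) take $18,000 each.
Gemma's share ($18,000) is divided into 2 shares of $9,000: Beatrix and Xander each take $9,000.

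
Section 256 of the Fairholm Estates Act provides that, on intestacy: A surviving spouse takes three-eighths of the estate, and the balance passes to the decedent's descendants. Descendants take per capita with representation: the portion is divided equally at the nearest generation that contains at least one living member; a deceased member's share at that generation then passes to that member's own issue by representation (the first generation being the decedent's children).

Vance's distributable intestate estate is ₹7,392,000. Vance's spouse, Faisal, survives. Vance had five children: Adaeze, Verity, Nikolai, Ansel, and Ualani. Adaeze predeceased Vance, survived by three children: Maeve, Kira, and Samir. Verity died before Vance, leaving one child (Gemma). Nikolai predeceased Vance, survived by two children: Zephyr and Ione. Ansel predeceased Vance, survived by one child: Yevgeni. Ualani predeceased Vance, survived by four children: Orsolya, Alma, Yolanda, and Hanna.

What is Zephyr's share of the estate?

Zephyr receives ₹420,000.

Faisal takes three-eighths of ₹7,392,000 = ₹2,772,000. The remaining ₹4,620,000 passes to the descendants.
No child survives, so the initial division is made at the grandchildren's generation.
The descendants' portion (₹4,620,000) is divided into 11 shares of ₹420,000: Maeve, Kira, Samir, Gemma, Zephyr, Ione, Yevgeni, Orsolya, Alma, Yolanda, and Hanna each take ₹420,000.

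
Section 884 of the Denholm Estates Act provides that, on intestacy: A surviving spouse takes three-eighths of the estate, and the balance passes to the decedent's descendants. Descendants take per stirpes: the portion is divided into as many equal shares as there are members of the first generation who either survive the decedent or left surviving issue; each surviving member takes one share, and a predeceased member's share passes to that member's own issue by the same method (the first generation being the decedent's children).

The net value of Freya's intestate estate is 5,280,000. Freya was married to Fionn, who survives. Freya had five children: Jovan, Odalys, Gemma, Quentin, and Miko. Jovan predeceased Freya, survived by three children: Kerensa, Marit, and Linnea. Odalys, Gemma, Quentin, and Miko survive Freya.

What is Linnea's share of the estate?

Fionn takes three-eighths of 5,280,000 = 1,980,000. The remaining 3,300,000 passes to the descendants.
The descendants' portion (3,300,000) is divided into 5 shares of 660,000: Odalys, Gemma, Quentin, and Miko each take 660,000; Jovan's 660,000 share passes to Jovan's issue.
Jovan's share (660,000) is divided into 3 shares of 220,000: Kerensa, Marit, and Linnea each take 220,000.

Linnea receives 220,000.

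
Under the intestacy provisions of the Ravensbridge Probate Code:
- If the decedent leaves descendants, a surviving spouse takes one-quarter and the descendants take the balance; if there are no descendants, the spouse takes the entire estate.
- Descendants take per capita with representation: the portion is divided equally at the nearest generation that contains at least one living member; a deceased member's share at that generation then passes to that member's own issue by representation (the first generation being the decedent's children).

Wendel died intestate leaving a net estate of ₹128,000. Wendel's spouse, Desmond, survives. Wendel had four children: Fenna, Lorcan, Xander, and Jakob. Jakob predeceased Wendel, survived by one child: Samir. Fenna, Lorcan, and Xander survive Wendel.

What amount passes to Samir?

Samir receives ₹24,000.

Desmond takes one-quarter of ₹128,000 = ₹32,000. The remaining ₹96,000 passes to the descendants.
The descendants' portion (₹96,000) is divided into 4 shares of ₹24,000: Fenna, Lorcan, and Xander each take ₹24,000; Jakob's ₹24,000 share passes to Jakob's issue.
Jakob's share (₹24,000) passes entirely to Samir.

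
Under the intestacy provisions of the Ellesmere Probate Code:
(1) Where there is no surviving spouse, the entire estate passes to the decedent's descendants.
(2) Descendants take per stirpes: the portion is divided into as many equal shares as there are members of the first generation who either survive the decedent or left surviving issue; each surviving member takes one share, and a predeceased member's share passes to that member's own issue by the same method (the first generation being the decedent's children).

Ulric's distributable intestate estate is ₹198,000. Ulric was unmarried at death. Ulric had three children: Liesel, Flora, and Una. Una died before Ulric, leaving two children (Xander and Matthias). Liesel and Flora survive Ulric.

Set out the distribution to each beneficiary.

The entire ₹198,000 passes to the descendants.
That amount (₹198,000) is divided into 3 shares of ₹66,000: Liesel and Flora each take ₹66,000; Una's ₹66,000 share passes to Una's issue.
Una's share (₹66,000) is divided into 2 shares of ₹33,000: Xander and Matthias each take ₹33,000.

Liesel: ₹66,000; Flora: ₹66,000; Xander: ₹33,000; Matthias: ₹33,000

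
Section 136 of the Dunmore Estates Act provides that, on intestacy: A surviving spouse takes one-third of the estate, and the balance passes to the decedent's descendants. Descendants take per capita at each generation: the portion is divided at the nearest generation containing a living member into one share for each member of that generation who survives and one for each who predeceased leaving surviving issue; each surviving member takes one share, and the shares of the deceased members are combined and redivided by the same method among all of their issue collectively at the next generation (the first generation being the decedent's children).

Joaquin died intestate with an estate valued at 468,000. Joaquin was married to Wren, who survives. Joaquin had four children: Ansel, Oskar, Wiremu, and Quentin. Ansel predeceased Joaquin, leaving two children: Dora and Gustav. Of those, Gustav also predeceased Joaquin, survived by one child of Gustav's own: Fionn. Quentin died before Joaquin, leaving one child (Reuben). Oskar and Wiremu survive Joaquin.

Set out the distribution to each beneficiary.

Wren: 156,000; Dora: 52,000; Fionn: 52,000; Oskar: 78,000; Wiremu: 78,000; Reuben: 52,000

Wren takes one-third of 468,000 = 156,000. The remaining 312,000 passes to the descendants.
The descendants' portion (312,000) is divided at the children's generation into 4 shares of 78,000. Oskar and Wiremu each take 78,000. The 2 shares of the deceased (Ansel and Quentin) are combined into a pool of 156,000.
That pool (156,000) is divided at the grandchildren's generation into 3 shares of 52,000. Dora and Reuben each take 52,000. The remaining share for the deceased Gustav (52,000) is carried to the next generation.
That pool (52,000) passes entirely to Fionn, the sole taker at the great-grandchildren's generation.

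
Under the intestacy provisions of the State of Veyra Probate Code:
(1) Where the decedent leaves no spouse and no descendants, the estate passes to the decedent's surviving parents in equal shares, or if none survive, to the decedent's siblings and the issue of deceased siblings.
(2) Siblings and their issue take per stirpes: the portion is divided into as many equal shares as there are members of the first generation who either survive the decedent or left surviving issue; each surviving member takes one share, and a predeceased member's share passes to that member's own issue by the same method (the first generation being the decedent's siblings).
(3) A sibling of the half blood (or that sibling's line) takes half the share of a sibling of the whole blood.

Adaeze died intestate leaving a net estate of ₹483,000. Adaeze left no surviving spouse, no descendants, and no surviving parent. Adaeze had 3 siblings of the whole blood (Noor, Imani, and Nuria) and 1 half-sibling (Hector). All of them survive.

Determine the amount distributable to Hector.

Hector receives ₹69,000.

The entire ₹483,000 passes to the siblings and their issue.
Counting each half-blood sibling's line as half a unit, there are 7/2 units in ₹483,000, so one unit is ₹138,000. Whole-blood lines (Noor, Imani, and Nuria) take ₹138,000 each; half-blood lines (Hector) take ₹69,000 each.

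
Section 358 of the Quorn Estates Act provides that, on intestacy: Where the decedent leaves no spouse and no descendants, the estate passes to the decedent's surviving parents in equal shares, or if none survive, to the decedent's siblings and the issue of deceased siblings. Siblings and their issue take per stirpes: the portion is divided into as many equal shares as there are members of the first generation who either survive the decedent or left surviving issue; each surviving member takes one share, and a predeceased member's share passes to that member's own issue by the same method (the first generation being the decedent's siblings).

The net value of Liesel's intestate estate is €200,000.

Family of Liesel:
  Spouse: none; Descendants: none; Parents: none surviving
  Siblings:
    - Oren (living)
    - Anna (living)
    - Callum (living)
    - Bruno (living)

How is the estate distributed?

Oren: €50,000; Anna: €50,000; Callum: €50,000; Bruno: €50,000

The entire €200,000 passes to the siblings and their issue.
That amount (€200,000) is divided into 4 shares of €50,000: Oren, Anna, Callum, and Bruno each take €50,000.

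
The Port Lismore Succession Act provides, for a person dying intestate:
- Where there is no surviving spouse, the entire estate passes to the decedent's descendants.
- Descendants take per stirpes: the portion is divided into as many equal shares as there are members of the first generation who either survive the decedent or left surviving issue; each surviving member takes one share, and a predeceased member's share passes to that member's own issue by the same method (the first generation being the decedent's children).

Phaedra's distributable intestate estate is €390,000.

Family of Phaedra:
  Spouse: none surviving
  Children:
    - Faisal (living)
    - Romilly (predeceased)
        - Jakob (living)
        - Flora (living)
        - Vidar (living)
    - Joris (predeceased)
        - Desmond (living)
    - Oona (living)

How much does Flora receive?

Flora receives €32,500.

The entire €390,000 passes to the descendants.
That amount (€390,000) is divided into 4 shares of €97,500: Faisal and Oona each take €97,500; Romilly's €97,500 share passes to Romilly's issue; Joris's €97,500 share passes to Joris's issue.
Romilly's share (€97,500) is divided into 3 shares of €32,500: Jakob, Flora, and Vidar each take €32,500.
Joris's share (€97,500) passes entirely to Desmond.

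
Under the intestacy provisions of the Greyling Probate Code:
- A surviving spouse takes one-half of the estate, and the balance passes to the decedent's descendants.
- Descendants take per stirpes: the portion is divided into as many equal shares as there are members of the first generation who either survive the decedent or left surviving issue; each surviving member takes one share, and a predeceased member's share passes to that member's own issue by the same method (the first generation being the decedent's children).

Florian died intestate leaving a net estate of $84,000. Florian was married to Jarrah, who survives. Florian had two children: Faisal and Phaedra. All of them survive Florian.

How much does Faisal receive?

Faisal receives $21,000.

Jarrah takes one-half of $84,000 = $42,000. The remaining $42,000 passes to the descendants.
The descendants' portion ($42,000) is divided into 2 shares of $21,000: Faisal and Phaedra each take $21,000.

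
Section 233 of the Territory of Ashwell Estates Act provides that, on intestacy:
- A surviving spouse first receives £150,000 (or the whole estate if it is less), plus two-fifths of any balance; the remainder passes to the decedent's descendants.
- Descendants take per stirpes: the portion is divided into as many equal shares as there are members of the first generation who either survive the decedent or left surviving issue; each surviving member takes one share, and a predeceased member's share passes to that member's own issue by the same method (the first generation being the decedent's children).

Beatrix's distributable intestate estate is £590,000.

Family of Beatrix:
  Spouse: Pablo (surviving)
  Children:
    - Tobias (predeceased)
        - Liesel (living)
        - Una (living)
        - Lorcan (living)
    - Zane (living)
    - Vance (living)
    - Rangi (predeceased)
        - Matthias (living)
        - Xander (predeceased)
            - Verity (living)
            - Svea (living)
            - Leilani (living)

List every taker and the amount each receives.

Pablo first takes £150,000, leaving a balance of £440,000. Pablo then takes two-fifths of the balance (£176,000), for a total of £326,000. The remaining £264,000 passes to the descendants.
The descendants' portion (£264,000) is divided into 4 shares of £66,000: Zane and Vance each take £66,000; Tobias's £66,000 share passes to Tobias's issue; Rangi's £66,000 share passes to Rangi's issue.
Tobias's share (£66,000) is divided into 3 shares of £22,000: Liesel, Una, and Lorcan each take £22,000.
Rangi's share (£66,000) is divided into 2 shares of £33,000: Matthias takes £33,000; Xander's £33,000 share passes to Xander's issue.
Xander's share (£33,000) is divided into 3 shares of £11,000: Verity, Svea, and Leilani each take £11,000.

Pablo: £326,000; Liesel: £22,000; Una: £22,000; Lorcan: £22,000; Zane: £66,000; Vance: £66,000; Matthias: £33,000; Verity: £11,000; Svea: £11,000; Leilani: £11,000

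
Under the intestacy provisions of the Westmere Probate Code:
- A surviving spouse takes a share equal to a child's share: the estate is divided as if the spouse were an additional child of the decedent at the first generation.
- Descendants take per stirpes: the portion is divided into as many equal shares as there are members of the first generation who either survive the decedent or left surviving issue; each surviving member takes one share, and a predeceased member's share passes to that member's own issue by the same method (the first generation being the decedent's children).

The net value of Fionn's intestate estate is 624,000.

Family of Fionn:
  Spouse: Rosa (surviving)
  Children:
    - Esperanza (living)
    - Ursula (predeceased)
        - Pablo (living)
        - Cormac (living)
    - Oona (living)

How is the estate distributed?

The spouse counts as an additional share at the children's level, so there are 4 primary shares of 156,000. Rosa takes one such share (156,000).
The children's combined portion (468,000) is divided into 3 shares of 156,000: Esperanza and Oona each take 156,000; Ursula's 156,000 share passes to Ursula's issue.
Ursula's share (156,000) is divided into 2 shares of 78,000: Pablo and Cormac each take 78,000.

Rosa: 156,000; Esperanza: 156,000; Pablo: 78,000; Cormac: 78,000; Oona: 156,000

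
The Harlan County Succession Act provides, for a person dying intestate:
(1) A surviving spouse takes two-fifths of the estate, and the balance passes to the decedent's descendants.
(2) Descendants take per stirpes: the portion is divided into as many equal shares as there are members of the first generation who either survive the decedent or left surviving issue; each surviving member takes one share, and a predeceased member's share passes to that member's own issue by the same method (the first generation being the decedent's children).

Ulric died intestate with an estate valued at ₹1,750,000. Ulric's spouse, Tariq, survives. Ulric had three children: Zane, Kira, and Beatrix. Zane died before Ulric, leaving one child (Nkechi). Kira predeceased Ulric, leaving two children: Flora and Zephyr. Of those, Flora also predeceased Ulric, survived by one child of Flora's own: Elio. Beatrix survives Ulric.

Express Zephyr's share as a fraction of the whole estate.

Zephyr receives 1/10 of the estate.

Tariq takes two-fifths of ₹1,750,000 = ₹700,000. The remaining ₹1,050,000 passes to the descendants.
The descendants' portion (₹1,050,000) is divided into 3 shares of ₹350,000: Beatrix takes ₹350,000; Zane's ₹350,000 share passes to Zane's issue; Kira's ₹350,000 share passes to Kira's issue.
Zane's share (₹350,000) passes entirely to Nkechi.
Kira's share (₹350,000) is divided into 2 shares of ₹175,000: Zephyr takes ₹175,000; Flora's ₹175,000 share passes to Flora's issue.
Flora's share (₹175,000) passes entirely to Elio.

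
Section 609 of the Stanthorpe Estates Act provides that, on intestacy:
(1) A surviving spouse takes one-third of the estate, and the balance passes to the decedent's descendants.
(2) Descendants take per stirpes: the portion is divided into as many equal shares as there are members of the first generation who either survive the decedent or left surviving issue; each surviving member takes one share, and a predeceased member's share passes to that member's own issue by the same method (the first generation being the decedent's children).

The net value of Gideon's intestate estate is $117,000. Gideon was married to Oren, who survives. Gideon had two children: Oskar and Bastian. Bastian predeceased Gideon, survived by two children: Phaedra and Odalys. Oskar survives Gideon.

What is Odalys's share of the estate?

Odalys receives $19,500.

Oren takes one-third of $117,000 = $39,000. The remaining $78,000 passes to the descendants.
The descendants' portion ($78,000) is divided into 2 shares of $39,000: Oskar takes $39,000; Bastian's $39,000 share passes to Bastian's issue.
Bastian's share ($39,000) is divided into 2 shares of $19,500: Phaedra and Odalys each take $19,500.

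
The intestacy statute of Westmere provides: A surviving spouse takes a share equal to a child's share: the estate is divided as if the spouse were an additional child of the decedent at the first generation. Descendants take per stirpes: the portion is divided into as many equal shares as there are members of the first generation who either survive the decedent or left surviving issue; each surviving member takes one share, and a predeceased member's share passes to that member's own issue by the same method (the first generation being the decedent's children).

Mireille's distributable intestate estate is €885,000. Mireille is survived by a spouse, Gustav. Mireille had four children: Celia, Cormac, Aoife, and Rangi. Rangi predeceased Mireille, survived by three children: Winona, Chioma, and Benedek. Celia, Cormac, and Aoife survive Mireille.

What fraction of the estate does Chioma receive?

The spouse counts as an additional share at the children's level, so there are 5 primary shares of €177,000. Gustav takes one such share (€177,000).
The children's combined portion (€708,000) is divided into 4 shares of €177,000: Celia, Cormac, and Aoife each take €177,000; Rangi's €177,000 share passes to Rangi's issue.
Rangi's share (€177,000) is divided into 3 shares of €59,000: Winona, Chioma, and Benedek each take €59,000.

Chioma receives 1/15 of the estate.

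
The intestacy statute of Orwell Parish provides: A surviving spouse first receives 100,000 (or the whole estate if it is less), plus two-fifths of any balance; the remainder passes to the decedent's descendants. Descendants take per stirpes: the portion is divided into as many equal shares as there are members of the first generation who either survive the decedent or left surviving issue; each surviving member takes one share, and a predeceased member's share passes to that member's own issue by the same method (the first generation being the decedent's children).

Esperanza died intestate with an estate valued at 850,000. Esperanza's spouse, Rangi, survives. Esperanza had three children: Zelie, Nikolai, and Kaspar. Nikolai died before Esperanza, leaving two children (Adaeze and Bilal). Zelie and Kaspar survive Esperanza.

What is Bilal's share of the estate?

Bilal receives 75,000.

Rangi first takes 100,000, leaving a balance of 750,000. Rangi then takes two-fifths of the balance (300,000), for a total of 400,000. The remaining 450,000 passes to the descendants.
The descendants' portion (450,000) is divided into 3 shares of 150,000: Zelie and Kaspar each take 150,000; Nikolai's 150,000 share passes to Nikolai's issue.
Nikolai's share (150,000) is divided into 2 shares of 75,000: Adaeze and Bilal each take 75,000.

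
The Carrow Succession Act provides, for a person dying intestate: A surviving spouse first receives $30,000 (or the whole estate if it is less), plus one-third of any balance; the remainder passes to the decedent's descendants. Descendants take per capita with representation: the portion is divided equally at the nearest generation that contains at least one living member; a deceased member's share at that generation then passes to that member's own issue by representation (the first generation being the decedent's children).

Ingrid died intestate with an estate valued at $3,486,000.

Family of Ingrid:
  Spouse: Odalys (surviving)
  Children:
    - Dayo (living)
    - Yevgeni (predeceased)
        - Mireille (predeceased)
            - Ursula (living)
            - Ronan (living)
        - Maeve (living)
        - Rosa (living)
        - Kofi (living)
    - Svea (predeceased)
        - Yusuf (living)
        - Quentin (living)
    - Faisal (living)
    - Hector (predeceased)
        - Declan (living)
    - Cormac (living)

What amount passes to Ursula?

Ursula receives $48,000.

Odalys first takes $30,000, leaving a balance of $3,456,000. Odalys then takes one-third of the balance ($1,152,000), for a total of $1,182,000. The remaining $2,304,000 passes to the descendants.
The descendants' portion ($2,304,000) is divided into 6 shares of $384,000: Dayo, Faisal, and Cormac each take $384,000; Yevgeni's $384,000 share passes to Yevgeni's issue; Svea's $384,000 share passes to Svea's issue; Hector's $384,000 share passes to Hector's issue.
Yevgeni's share ($384,000) is divided into 4 shares of $96,000: Maeve, Rosa, and Kofi each take $96,000; Mireille's $96,000 share passes to Mireille's issue.
Mireille's share ($96,000) is divided into 2 shares of $48,000: Ursula and Ronan each take $48,000.
Svea's share ($384,000) is divided into 2 shares of $192,000: Yusuf and Quentin each take $192,000.
Hector's share ($384,000) passes entirely to Declan.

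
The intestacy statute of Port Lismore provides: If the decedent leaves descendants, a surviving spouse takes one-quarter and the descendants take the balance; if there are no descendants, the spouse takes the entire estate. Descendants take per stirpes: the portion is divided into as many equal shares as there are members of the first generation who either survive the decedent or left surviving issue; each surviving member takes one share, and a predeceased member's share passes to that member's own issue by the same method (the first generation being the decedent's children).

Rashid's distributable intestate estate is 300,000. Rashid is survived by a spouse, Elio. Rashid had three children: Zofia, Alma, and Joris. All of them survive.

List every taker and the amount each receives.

Elio: 75,000; Zofia: 75,000; Alma: 75,000; Joris: 75,000

Elio takes one-quarter of 300,000 = 75,000. The remaining 225,000 passes to the descendants.
The descendants' portion (225,000) is divided into 3 shares of 75,000: Zofia, Alma, and Joris each take 75,000.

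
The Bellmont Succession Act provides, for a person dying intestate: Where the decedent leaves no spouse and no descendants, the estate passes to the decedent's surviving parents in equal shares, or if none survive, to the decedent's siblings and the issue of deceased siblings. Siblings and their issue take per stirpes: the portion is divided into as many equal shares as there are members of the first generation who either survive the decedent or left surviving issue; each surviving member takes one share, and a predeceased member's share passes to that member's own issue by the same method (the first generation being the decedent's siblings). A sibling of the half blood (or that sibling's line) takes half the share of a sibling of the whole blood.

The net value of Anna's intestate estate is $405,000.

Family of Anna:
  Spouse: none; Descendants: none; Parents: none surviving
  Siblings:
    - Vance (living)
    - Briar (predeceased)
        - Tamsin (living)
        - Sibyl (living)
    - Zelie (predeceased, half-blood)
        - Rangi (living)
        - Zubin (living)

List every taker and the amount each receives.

Vance: $162,000; Tamsin: $81,000; Sibyl: $81,000; Rangi: $40,500; Zubin: $40,500

The entire $405,000 passes to the siblings and their issue.
Counting each half-blood sibling's line as half a unit, there are 5/2 units in $405,000, so one unit is $162,000. Whole-blood lines (Vance and Briar) take $162,000 each; half-blood lines (Zelie) take $81,000 each.
Briar's share ($162,000) is divided into 2 shares of $81,000: Tamsin and Sibyl each take $81,000.
Zelie's share ($81,000) is divided into 2 shares of $40,500: Rangi and Zubin each take $40,500.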